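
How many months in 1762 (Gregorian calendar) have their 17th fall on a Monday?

Check the 17th of each month of 1762: Jan 17: Sun, Feb 17: Wed, Mar 17: Wed, Apr 17: Sat, May 17: Mon, Jun 17: Thu, Jul 17: Sat, Aug 17: Tue, Sep 17: Fri, Oct 17: Sun, Nov 17: Wed, Dec 17: Fri.
Monday occurs in May — 1 month.

1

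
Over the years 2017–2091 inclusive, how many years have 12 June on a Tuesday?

Track 12 June's weekday year by year (advancing +1, or +2 across a Feb 29):
  2017: Mon  2018: Tue (+1) ✓  2019: Wed (+1)  2020: Fri (+2)  2021: Sat (+1)
  2022: Sun (+1)  2023: Mon (+1)  2024: Wed (+2)  2025: Thu (+1)  2026: Fri (+1)
  2027: Sat (+1)  2028: Mon (+2)  2029: Tue (+1) ✓  2030: Wed (+1)  … (47 more years) …
  2078: Sun (+1)  2079: Mon (+1)  2080: Wed (+2)  2081: Thu (+1)  2082: Fri (+1)
  2083: Sat (+1)  2084: Mon (+2)  2085: Tue (+1) ✓  2086: Wed (+1)  2087: Thu (+1)
  2088: Sat (+2)  2089: Sun (+1)  2090: Mon (+1)  2091: Tue (+1) ✓
Tuesday years: 2018, 2029, 2035, 2040, 2046, 2057, 2063, 2068, 2074, 2085, 2091 — 11 in total.

11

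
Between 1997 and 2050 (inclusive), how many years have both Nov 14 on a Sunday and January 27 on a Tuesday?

2

Check each year's weekday for Nov 14 and January 27:
  1997: Fri/Mon  1998: Sat/Tue  1999: Sun/Wed  2000: Tue/Thu  2001: Wed/Sat  2002: Thu/Sun  2003: Fri/Mon  2004: Sun/Tue ✓  2005: Mon/Thu  2006: Tue/Fri  2007: Wed/Sat  2008: Fri/Sun  2009: Sat/Tue  2010: Sun/Wed  …(26 more)…  2037: Sat/Tue  2038: Sun/Wed  2039: Mon/Thu  2040: Wed/Fri  2041: Thu/Sun  2042: Fri/Mon  2043: Sat/Tue  2044: Mon/Wed  2045: Tue/Fri  2046: Wed/Sat  2047: Thu/Sun  2048: Sat/Mon  2049: Sun/Wed  2050: Mon/Thu
Both conditions hold in: 2004, 2032 — 2.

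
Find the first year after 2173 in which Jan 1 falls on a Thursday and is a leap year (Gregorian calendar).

Jan 1 advances by 2 weekdays after a leap year and by 1 after a common year.
2173: Jan 1 is Friday.
2174: Saturday
2175: Sunday
2176: Monday (leap)
2177: Wednesday
2178: Thursday
2179: Friday
2180: Saturday (leap)
2181: Monday
2182: Tuesday
2183: Wednesday
2184: Thursday (leap)
2184 begins on a Thursday and is a leap year.

2184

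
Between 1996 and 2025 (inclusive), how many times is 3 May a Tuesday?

Track 3 May's weekday year by year (advancing +1, or +2 across a Feb 29):
  1996: Fri  1997: Sat (+1)  1998: Sun (+1)  1999: Mon (+1)  2000: Wed (+2)
  2001: Thu (+1)  2002: Fri (+1)  2003: Sat (+1)  2004: Mon (+2)  2005: Tue (+1) ✓
  2006: Wed (+1)  2007: Thu (+1)  2008: Sat (+2)  2009: Sun (+1)  2010: Mon (+1)
  2011: Tue (+1) ✓  2012: Thu (+2)  2013: Fri (+1)  2014: Sat (+1)  2015: Sun (+1)
  2016: Tue (+2) ✓  2017: Wed (+1)  2018: Thu (+1)  2019: Fri (+1)  2020: Sun (+2)
  2021: Mon (+1)  2022: Tue (+1) ✓  2023: Wed (+1)  2024: Fri (+2)  2025: Sat (+1)
Tuesday years: 2005, 2011, 2016, 2022 — 4 in total.

4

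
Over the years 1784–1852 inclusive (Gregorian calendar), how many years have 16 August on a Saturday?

Track 16 August's weekday year by year (advancing +1, or +2 across a Feb 29):
  1784: Mon  1785: Tue (+1)  1786: Wed (+1)  1787: Thu (+1)  1788: Sat (+2) ✓
  1789: Sun (+1)  1790: Mon (+1)  1791: Tue (+1)  1792: Thu (+2)  1793: Fri (+1)
  1794: Sat (+1) ✓  1795: Sun (+1)  1796: Tue (+2)  1797: Wed (+1)  … (41 more years) …
  1839: Fri (+1)  1840: Sun (+2)  1841: Mon (+1)  1842: Tue (+1)  1843: Wed (+1)
  1844: Fri (+2)  1845: Sat (+1) ✓  1846: Sun (+1)  1847: Mon (+1)  1848: Wed (+2)
  1849: Thu (+1)  1850: Fri (+1)  1851: Sat (+1) ✓  1852: Mon (+2)
Saturday years: 1788, 1794, 1800, 1806, 1817, 1823, 1828, 1834, 1845, 1851 — 10 in total.

10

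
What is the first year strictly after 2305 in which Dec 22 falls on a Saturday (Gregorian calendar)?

2306

From one year to the next, a fixed date's weekday advances by 1, or by 2 when a Feb 29 lies between the two dates.
2305: December 22 is Friday.
2306: Saturday (+1)
Dec 22 falls on a Saturday in 2306.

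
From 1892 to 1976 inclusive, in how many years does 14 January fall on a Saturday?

Track 14 January's weekday year by year (advancing +1, or +2 across a Feb 29):
  1892: Thu  1893: Sat (+2) ✓  1894: Sun (+1)  1895: Mon (+1)  1896: Tue (+1)
  1897: Thu (+2)  1898: Fri (+1)  1899: Sat (+1) ✓  1900: Sun (+1)  1901: Mon (+1)
  1902: Tue (+1)  1903: Wed (+1)  1904: Thu (+1)  1905: Sat (+2) ✓  … (57 more years) …
  1963: Mon (+1)  1964: Tue (+1)  1965: Thu (+2)  1966: Fri (+1)  1967: Sat (+1) ✓
  1968: Sun (+1)  1969: Tue (+2)  1970: Wed (+1)  1971: Thu (+1)  1972: Fri (+1)
  1973: Sun (+2)  1974: Mon (+1)  1975: Tue (+1)  1976: Wed (+1)
Saturday years: 1893, 1899, 1905, 1911, 1922, 1928, 1933, 1939, 1950, 1956, 1961, 1967 — 12 in total.

12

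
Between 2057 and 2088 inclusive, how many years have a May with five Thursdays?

15

May has 31 days; it has five Thursdays when Thursday falls among the first (month-length − 28) days — i.e. when May 1 is one of Thursday/Wednesday/Tuesday.
May 1 by year: 2057:Tue✓ 2058:Wed✓ 2059:Thu✓ 2060:Sat 2061:Sun 2062:Mon 2063:Tue✓ 2064:Thu✓ 2065:Fri 2066:Sat 2067:Sun 2068:Tue✓ 2069:Wed✓ 2070:Thu✓ 2071:Fri 2072:Sun 2073:Mon 2074:Tue✓ 2075:Wed✓ 2076:Fri 2077:Sat 2078:Sun 2079:Mon 2080:Wed✓ 2081:Thu✓ 2082:Fri 2083:Sat 2084:Mon 2085:Tue✓ 2086:Wed✓ 2087:Thu✓ 2088:Sat
Years with five Thursdays: 2057, 2058, 2059, 2063, 2064, 2068, 2069, 2070, 2074, 2075, 2080, 2081, 2085, 2086, 2087 → 15.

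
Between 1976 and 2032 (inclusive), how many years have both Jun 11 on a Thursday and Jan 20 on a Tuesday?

6

Check each year's weekday for Jun 11 and Jan 20:
  1976: Fri/Tue  1977: Sat/Thu  1978: Sun/Fri  1979: Mon/Sat  1980: Wed/Sun  1981: Thu/Tue ✓  1982: Fri/Wed  1983: Sat/Thu  1984: Mon/Fri  1985: Tue/Sun  1986: Wed/Mon  1987: Thu/Tue ✓  1988: Sat/Wed  1989: Sun/Fri  …(29 more)…  2019: Tue/Sun  2020: Thu/Mon  2021: Fri/Wed  2022: Sat/Thu  2023: Sun/Fri  2024: Tue/Sat  2025: Wed/Mon  2026: Thu/Tue ✓  2027: Fri/Wed  2028: Sun/Thu  2029: Mon/Sat  2030: Tue/Sun  2031: Wed/Mon  2032: Fri/Tue
Both conditions hold in: 1981, 1987, 1998, 2009, 2015, 2026 — 6.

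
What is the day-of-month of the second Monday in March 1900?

12

March 1, 1900 is a Thursday, so the first Monday is the 5th.
The second Monday is 5 + 7 = 12.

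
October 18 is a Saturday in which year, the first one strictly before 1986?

1980

From one year to the next, a fixed date's weekday advances by 1, or by 2 when a Feb 29 lies between the two dates.
1986: October 18 is Saturday.
1985: Friday (−1)
1984: Thursday (−1)
1983: Tuesday (−2)
1982: Monday (−1)
1981: Sunday (−1)
1980: Saturday (−1)
October 18 falls on a Saturday in 1980.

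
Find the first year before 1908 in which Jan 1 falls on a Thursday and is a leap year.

Jan 1 advances by 2 weekdays after a leap year and by 1 after a common year.
1908: Jan 1 is Wednesday (leap).
1907: Tuesday
1906: Monday
1905: Sunday
1904: Friday (leap)
1903: Thursday
1902: Wednesday
1901: Tuesday
1900: Monday
1899: Sunday
1898: Saturday
1897: Friday
1896: Wednesday (leap)
1895: Tuesday
1894: Monday
1893: Sunday
1892: Friday (leap)
1891: Thursday
1890: Wednesday
1889: Tuesday
1888: Sunday (leap)
1887: Saturday
1886: Friday
1885: Thursday
1884: Tuesday (leap)
1883: Monday
1882: Sunday
1881: Saturday
1880: Thursday (leap)
1880 begins on a Thursday and is a leap year.

1880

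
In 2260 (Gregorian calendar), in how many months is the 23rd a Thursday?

2

Check the 23rd of each month of 2260: Jan 23: Mon, Feb 23: Thu, Mar 23: Fri, Apr 23: Mon, May 23: Wed, Jun 23: Sat, Jul 23: Mon, Aug 23: Thu, Sep 23: Sun, Oct 23: Tue, Nov 23: Fri, Dec 23: Sun.
Thursday occurs in February, August — 2 months.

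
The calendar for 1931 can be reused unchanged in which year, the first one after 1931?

1942

Two years share a calendar iff Jan 1 falls on the same weekday and both are leap or both are common. 1931: Jan 1 is Thursday, common year.
1932: Jan 1 Friday, leap
1933: Jan 1 Sunday, common
1934: Jan 1 Monday, common
1935: Jan 1 Tuesday, common
1936: Jan 1 Wednesday, leap
1937: Jan 1 Friday, common
1938: Jan 1 Saturday, common
1939: Jan 1 Sunday, common
1940: Jan 1 Monday, leap
1941: Jan 1 Wednesday, common
1942: Jan 1 Thursday, common
1942 matches on both conditions.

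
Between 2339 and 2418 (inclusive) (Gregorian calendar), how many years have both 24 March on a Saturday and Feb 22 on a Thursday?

Check each year's weekday for 24 March and Feb 22:
  2339: Fri/Wed  2340: Sun/Thu  2341: Mon/Sat  2342: Tue/Sun  2343: Wed/Mon  2344: Fri/Tue  2345: Sat/Thu ✓  2346: Sun/Fri  2347: Mon/Sat  2348: Wed/Sun  2349: Thu/Tue  2350: Fri/Wed  2351: Sat/Thu ✓  2352: Mon/Fri  …(52 more)…  2405: Thu/Tue  2406: Fri/Wed  2407: Sat/Thu ✓  2408: Mon/Fri  2409: Tue/Sun  2410: Wed/Mon  2411: Thu/Tue  2412: Sat/Wed  2413: Sun/Fri  2414: Mon/Sat  2415: Tue/Sun  2416: Thu/Mon  2417: Fri/Wed  2418: Sat/Thu ✓
Both conditions hold in: 2345, 2351, 2362, 2373, 2379, 2390, 2401, 2407, 2418 — 9.

9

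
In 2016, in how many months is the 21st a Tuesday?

Check the 21st of each month of 2016: Jan 21: Thu, Feb 21: Sun, Mar 21: Mon, Apr 21: Thu, May 21: Sat, Jun 21: Tue, Jul 21: Thu, Aug 21: Sun, Sep 21: Wed, Oct 21: Fri, Nov 21: Mon, Dec 21: Wed.
Tuesday occurs in June — 1 month.

1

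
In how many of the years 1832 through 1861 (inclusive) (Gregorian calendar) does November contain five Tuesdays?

8

November has 30 days; it has five Tuesdays when Tuesday falls among the first (month-length − 28) days — i.e. when November 1 is one of Tuesday/Monday.
November 1 by year: 1832:Thu 1833:Fri 1834:Sat 1835:Sun 1836:Tue✓ 1837:Wed 1838:Thu 1839:Fri 1840:Sun 1841:Mon✓ 1842:Tue✓ 1843:Wed 1844:Fri 1845:Sat 1846:Sun 1847:Mon✓ 1848:Wed 1849:Thu 1850:Fri 1851:Sat 1852:Mon✓ 1853:Tue✓ 1854:Wed 1855:Thu 1856:Sat 1857:Sun 1858:Mon✓ 1859:Tue✓ 1860:Thu 1861:Fri
Years with five Tuesdays: 1836, 1841, 1842, 1847, 1852, 1853, 1858, 1859 → 8.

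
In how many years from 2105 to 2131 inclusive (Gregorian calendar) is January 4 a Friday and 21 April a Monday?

Check each year's weekday for January 4 and 21 April:
  2105: Sun/Tue  2106: Mon/Wed  2107: Tue/Thu  2108: Wed/Sat  2109: Fri/Sun  2110: Sat/Mon  2111: Sun/Tue  2112: Mon/Thu  2113: Wed/Fri  2114: Thu/Sat  2115: Fri/Sun  2116: Sat/Tue  2117: Mon/Wed  2118: Tue/Thu  2119: Wed/Fri  2120: Thu/Sun  2121: Sat/Mon  2122: Sun/Tue  2123: Mon/Wed  2124: Tue/Fri  2125: Thu/Sat  2126: Fri/Sun  2127: Sat/Mon  2128: Sun/Wed  2129: Tue/Thu  2130: Wed/Fri  2131: Thu/Sat
Both conditions hold in: no year — 0.

0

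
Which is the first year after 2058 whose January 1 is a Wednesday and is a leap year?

Jan 1 advances by 2 weekdays after a leap year and by 1 after a common year.
2058: Jan 1 is Tuesday.
2059: Wednesday
2060: Thursday (leap)
2061: Saturday
2062: Sunday
2063: Monday
2064: Tuesday (leap)
2065: Thursday
2066: Friday
2067: Saturday
2068: Sunday (leap)
2069: Tuesday
2070: Wednesday
2071: Thursday
2072: Friday (leap)
2073: Sunday
2074: Monday
2075: Tuesday
2076: Wednesday (leap)
2076 begins on a Wednesday and is a leap year.

2076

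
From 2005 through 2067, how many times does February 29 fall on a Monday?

2

Leap years in 2005–2067: 15 of them.
Feb 29 weekday advances by 5 (mod 7) from one leap year to the next four years later (or differs when a century non-leap intervenes).
Leap-day weekdays: 2008:Fri 2012:Wed 2016:Mon✓ 2020:Sat 2024:Thu 2028:Tue 2032:Sun 2036:Fri 2040:Wed 2044:Mon✓ 2048:Sat 2052:Thu 2056:Tue 2060:Sun 2064:Fri
Monday: 2016, 2044 → 2.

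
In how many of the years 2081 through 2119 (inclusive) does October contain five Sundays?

17

October has 31 days; it has five Sundays when Sunday falls among the first (month-length − 28) days — i.e. when October 1 is one of Sunday/Saturday/Friday.
October 1 by year: 2081:Wed 2082:Thu 2083:Fri✓ 2084:Sun✓ 2085:Mon 2086:Tue 2087:Wed 2088:Fri✓ 2089:Sat✓ 2090:Sun✓ 2091:Mon 2092:Wed 2093:Thu 2094:Fri✓ 2095:Sat✓ …(9 more)… 2105:Thu 2106:Fri✓ 2107:Sat✓ 2108:Mon 2109:Tue 2110:Wed 2111:Thu 2112:Sat✓ 2113:Sun✓ 2114:Mon 2115:Tue 2116:Thu 2117:Fri✓ 2118:Sat✓ 2119:Sun✓
Years with five Sundays: 2083, 2084, 2088, 2089, 2090, 2094, 2095, 2100, 2101, 2102, 2106, 2107, 2112, 2113, 2117, 2118, 2119 → 17.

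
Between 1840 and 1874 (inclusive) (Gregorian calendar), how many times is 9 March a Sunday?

Track 9 March's weekday year by year (advancing +1, or +2 across a Feb 29):
  1840: Mon  1841: Tue (+1)  1842: Wed (+1)  1843: Thu (+1)  1844: Sat (+2)
  1845: Sun (+1) ✓  1846: Mon (+1)  1847: Tue (+1)  1848: Thu (+2)  1849: Fri (+1)
  1850: Sat (+1)  1851: Sun (+1) ✓  1852: Tue (+2)  1853: Wed (+1)  … (7 more years) …
  1861: Sat (+1)  1862: Sun (+1) ✓  1863: Mon (+1)  1864: Wed (+2)  1865: Thu (+1)
  1866: Fri (+1)  1867: Sat (+1)  1868: Mon (+2)  1869: Tue (+1)  1870: Wed (+1)
  1871: Thu (+1)  1872: Sat (+2)  1873: Sun (+1) ✓  1874: Mon (+1)
Sunday years: 1845, 1851, 1856, 1862, 1873 — 5 in total.

5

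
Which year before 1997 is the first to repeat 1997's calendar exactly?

Two years share a calendar iff Jan 1 falls on the same weekday and both are leap or both are common. 1997: Jan 1 is Wednesday, common year.
1996: Jan 1 Monday, leap
1995: Jan 1 Sunday, common
1994: Jan 1 Saturday, common
1993: Jan 1 Friday, common
1992: Jan 1 Wednesday, leap
1991: Jan 1 Tuesday, common
1990: Jan 1 Monday, common
1989: Jan 1 Sunday, common
1988: Jan 1 Friday, leap
1987: Jan 1 Thursday, common
1986: Jan 1 Wednesday, common
1986 matches on both conditions.

1986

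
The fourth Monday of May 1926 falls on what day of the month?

May 1, 1926 is a Saturday, so the first Monday is the 3rd.
The fourth Monday is 3 + 21 = 24.

24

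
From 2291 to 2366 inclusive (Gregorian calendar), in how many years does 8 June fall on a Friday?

11

Track 8 June's weekday year by year (advancing +1, or +2 across a Feb 29):
  2291: Mon  2292: Wed (+2)  2293: Thu (+1)  2294: Fri (+1) ✓  2295: Sat (+1)
  2296: Mon (+2)  2297: Tue (+1)  2298: Wed (+1)  2299: Thu (+1)  2300: Fri (+1) ✓
  2301: Sat (+1)  2302: Sun (+1)  2303: Mon (+1)  2304: Wed (+2)  … (48 more years) …
  2353: Mon (+1)  2354: Tue (+1)  2355: Wed (+1)  2356: Fri (+2) ✓  2357: Sat (+1)
  2358: Sun (+1)  2359: Mon (+1)  2360: Wed (+2)  2361: Thu (+1)  2362: Fri (+1) ✓
  2363: Sat (+1)  2364: Mon (+2)  2365: Tue (+1)  2366: Wed (+1)
Friday years: 2294, 2300, 2306, 2317, 2323, 2328, 2334, 2345, 2351, 2356, 2362 — 11 in total.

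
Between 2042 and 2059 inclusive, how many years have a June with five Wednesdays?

June has 30 days; it has five Wednesdays when Wednesday falls among the first (month-length − 28) days — i.e. when June 1 is one of Wednesday/Tuesday.
June 1 by year: 2042:Sun 2043:Mon 2044:Wed✓ 2045:Thu 2046:Fri 2047:Sat 2048:Mon 2049:Tue✓ 2050:Wed✓ 2051:Thu 2052:Sat 2053:Sun 2054:Mon 2055:Tue✓ 2056:Thu 2057:Fri 2058:Sat 2059:Sun
Years with five Wednesdays: 2044, 2049, 2050, 2055 → 4.

4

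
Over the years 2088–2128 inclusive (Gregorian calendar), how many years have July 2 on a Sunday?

Track July 2's weekday year by year (advancing +1, or +2 across a Feb 29):
  2088: Fri  2089: Sat (+1)  2090: Sun (+1) ✓  2091: Mon (+1)  2092: Wed (+2)
  2093: Thu (+1)  2094: Fri (+1)  2095: Sat (+1)  2096: Mon (+2)  2097: Tue (+1)
  2098: Wed (+1)  2099: Thu (+1)  2100: Fri (+1)  2101: Sat (+1)  … (13 more years) …
  2115: Tue (+1)  2116: Thu (+2)  2117: Fri (+1)  2118: Sat (+1)  2119: Sun (+1) ✓
  2120: Tue (+2)  2121: Wed (+1)  2122: Thu (+1)  2123: Fri (+1)  2124: Sun (+2) ✓
  2125: Mon (+1)  2126: Tue (+1)  2127: Wed (+1)  2128: Fri (+2)
Sunday years: 2090, 2102, 2113, 2119, 2124 — 5 in total.

5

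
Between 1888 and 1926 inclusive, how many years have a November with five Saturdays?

11

November has 30 days; it has five Saturdays when Saturday falls among the first (month-length − 28) days — i.e. when November 1 is one of Saturday/Friday.
November 1 by year: 1888:Thu 1889:Fri✓ 1890:Sat✓ 1891:Sun 1892:Tue 1893:Wed 1894:Thu 1895:Fri✓ 1896:Sun 1897:Mon 1898:Tue 1899:Wed 1900:Thu 1901:Fri✓ 1902:Sat✓ …(9 more)… 1912:Fri✓ 1913:Sat✓ 1914:Sun 1915:Mon 1916:Wed 1917:Thu 1918:Fri✓ 1919:Sat✓ 1920:Mon 1921:Tue 1922:Wed 1923:Thu 1924:Sat✓ 1925:Sun 1926:Mon
Years with five Saturdays: 1889, 1890, 1895, 1901, 1902, 1907, 1912, 1913, 1918, 1919, 1924 → 11.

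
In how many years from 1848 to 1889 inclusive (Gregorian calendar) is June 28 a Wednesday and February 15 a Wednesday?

Check each year's weekday for June 28 and February 15:
  1848: Wed/Tue  1849: Thu/Thu  1850: Fri/Fri  1851: Sat/Sat  1852: Mon/Sun  1853: Tue/Tue  1854: Wed/Wed ✓  1855: Thu/Thu  1856: Sat/Fri  1857: Sun/Sun  1858: Mon/Mon  1859: Tue/Tue  1860: Thu/Wed  1861: Fri/Fri  …(14 more)…  1876: Wed/Tue  1877: Thu/Thu  1878: Fri/Fri  1879: Sat/Sat  1880: Mon/Sun  1881: Tue/Tue  1882: Wed/Wed ✓  1883: Thu/Thu  1884: Sat/Fri  1885: Sun/Sun  1886: Mon/Mon  1887: Tue/Tue  1888: Thu/Wed  1889: Fri/Fri
Both conditions hold in: 1854, 1865, 1871, 1882 — 4.

4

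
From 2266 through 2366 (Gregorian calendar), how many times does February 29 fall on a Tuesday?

3

Leap years in 2266–2366: 24 of them.
Feb 29 weekday advances by 5 (mod 7) from one leap year to the next four years later (or differs when a century non-leap intervenes).
Leap-day weekdays: 2268:Sat 2272:Thu 2276:Tue✓ 2280:Sun 2284:Fri 2288:Wed 2292:Mon 2296:Sat 2304:Mon 2308:Sat 2312:Thu 2316:Tue✓ 2320:Sun 2324:Fri 2328:Wed 2332:Mon 2336:Sat 2340:Thu 2344:Tue✓ 2348:Sun 2352:Fri 2356:Wed 2360:Mon 2364:Sat
Tuesday: 2276, 2316, 2344 → 3.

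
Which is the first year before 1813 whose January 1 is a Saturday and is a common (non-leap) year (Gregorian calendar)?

Jan 1 advances by 2 weekdays after a leap year and by 1 after a common year.
1813: Jan 1 is Friday.
1812: Wednesday (leap)
1811: Tuesday
1810: Monday
1809: Sunday
1808: Friday (leap)
1807: Thursday
1806: Wednesday
1805: Tuesday
1804: Sunday (leap)
1803: Saturday
1803 begins on a Saturday and is a common year.

1803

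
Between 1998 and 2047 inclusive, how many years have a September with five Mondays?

14

September has 30 days; it has five Mondays when Monday falls among the first (month-length − 28) days — i.e. when September 1 is one of Monday/Sunday.
September 1 by year: 1998:Tue 1999:Wed 2000:Fri 2001:Sat 2002:Sun✓ 2003:Mon✓ 2004:Wed 2005:Thu 2006:Fri 2007:Sat 2008:Mon✓ 2009:Tue 2010:Wed 2011:Thu 2012:Sat …(20 more)… 2033:Thu 2034:Fri 2035:Sat 2036:Mon✓ 2037:Tue 2038:Wed 2039:Thu 2040:Sat 2041:Sun✓ 2042:Mon✓ 2043:Tue 2044:Thu 2045:Fri 2046:Sat 2047:Sun✓
Years with five Mondays: 2002, 2003, 2008, 2013, 2014, 2019, 2024, 2025, 2030, 2031, 2036, 2041, 2042, 2047 → 14.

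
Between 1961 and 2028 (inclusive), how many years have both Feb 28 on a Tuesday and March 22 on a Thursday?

2

Check each year's weekday for Feb 28 and March 22:
  1961: Tue/Wed  1962: Wed/Thu  1963: Thu/Fri  1964: Fri/Sun  1965: Sun/Mon  1966: Mon/Tue  1967: Tue/Wed  1968: Wed/Fri  1969: Fri/Sat  1970: Sat/Sun  1971: Sun/Mon  1972: Mon/Wed  1973: Wed/Thu  1974: Thu/Fri  …(40 more)…  2015: Sat/Sun  2016: Sun/Tue  2017: Tue/Wed  2018: Wed/Thu  2019: Thu/Fri  2020: Fri/Sun  2021: Sun/Mon  2022: Mon/Tue  2023: Tue/Wed  2024: Wed/Fri  2025: Fri/Sat  2026: Sat/Sun  2027: Sun/Mon  2028: Mon/Wed
Both conditions hold in: 1984, 2012 — 2.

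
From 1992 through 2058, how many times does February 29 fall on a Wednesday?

Leap years in 1992–2058: 17 of them.
Feb 29 weekday advances by 5 (mod 7) from one leap year to the next four years later (or differs when a century non-leap intervenes).
Leap-day weekdays: 1992:Sat 1996:Thu 2000:Tue 2004:Sun 2008:Fri 2012:Wed✓ 2016:Mon 2020:Sat 2024:Thu 2028:Tue 2032:Sun 2036:Fri 2040:Wed✓ 2044:Mon 2048:Sat 2052:Thu 2056:Tue
Wednesday: 2012, 2040 → 2.

2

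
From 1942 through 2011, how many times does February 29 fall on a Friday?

3

Leap years in 1942–2011: 17 of them.
Feb 29 weekday advances by 5 (mod 7) from one leap year to the next four years later (or differs when a century non-leap intervenes).
Leap-day weekdays: 1944:Tue 1948:Sun 1952:Fri✓ 1956:Wed 1960:Mon 1964:Sat 1968:Thu 1972:Tue 1976:Sun 1980:Fri✓ 1984:Wed 1988:Mon 1992:Sat 1996:Thu 2000:Tue 2004:Sun 2008:Fri✓
Friday: 1952, 1980, 2008 → 3.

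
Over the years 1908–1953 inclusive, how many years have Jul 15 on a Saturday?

Track Jul 15's weekday year by year (advancing +1, or +2 across a Feb 29):
  1908: Wed  1909: Thu (+1)  1910: Fri (+1)  1911: Sat (+1) ✓  1912: Mon (+2)
  1913: Tue (+1)  1914: Wed (+1)  1915: Thu (+1)  1916: Sat (+2) ✓  1917: Sun (+1)
  1918: Mon (+1)  1919: Tue (+1)  1920: Thu (+2)  1921: Fri (+1)  … (18 more years) …
  1940: Mon (+2)  1941: Tue (+1)  1942: Wed (+1)  1943: Thu (+1)  1944: Sat (+2) ✓
  1945: Sun (+1)  1946: Mon (+1)  1947: Tue (+1)  1948: Thu (+2)  1949: Fri (+1)
  1950: Sat (+1) ✓  1951: Sun (+1)  1952: Tue (+2)  1953: Wed (+1)
Saturday years: 1911, 1916, 1922, 1933, 1939, 1944, 1950 — 7 in total.

7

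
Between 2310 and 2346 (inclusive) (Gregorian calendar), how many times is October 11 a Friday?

Track October 11's weekday year by year (advancing +1, or +2 across a Feb 29):
  2310: Tue  2311: Wed (+1)  2312: Fri (+2) ✓  2313: Sat (+1)  2314: Sun (+1)
  2315: Mon (+1)  2316: Wed (+2)  2317: Thu (+1)  2318: Fri (+1) ✓  2319: Sat (+1)
  2320: Mon (+2)  2321: Tue (+1)  2322: Wed (+1)  2323: Thu (+1)  … (9 more years) …
  2333: Wed (+1)  2334: Thu (+1)  2335: Fri (+1) ✓  2336: Sun (+2)  2337: Mon (+1)
  2338: Tue (+1)  2339: Wed (+1)  2340: Fri (+2) ✓  2341: Sat (+1)  2342: Sun (+1)
  2343: Mon (+1)  2344: Wed (+2)  2345: Thu (+1)  2346: Fri (+1) ✓
Friday years: 2312, 2318, 2329, 2335, 2340, 2346 — 6 in total.

6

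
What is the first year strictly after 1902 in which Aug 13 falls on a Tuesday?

From one year to the next, a fixed date's weekday advances by 1, or by 2 when a Feb 29 lies between the two dates.
1902: August 13 is Wednesday.
1903: Thursday (+1)
1904: Saturday (+2)
1905: Sunday (+1)
1906: Monday (+1)
1907: Tuesday (+1)
Aug 13 falls on a Tuesday in 1907.

1907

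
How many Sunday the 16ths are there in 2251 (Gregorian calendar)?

Check the 16th of each month of 2251: Jan 16: Thu, Feb 16: Sun, Mar 16: Sun, Apr 16: Wed, May 16: Fri, Jun 16: Mon, Jul 16: Wed, Aug 16: Sat, Sep 16: Tue, Oct 16: Thu, Nov 16: Sun, Dec 16: Tue.
Sunday occurs in February, March, November — 3 months.

3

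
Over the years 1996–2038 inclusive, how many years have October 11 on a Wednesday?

Track October 11's weekday year by year (advancing +1, or +2 across a Feb 29):
  1996: Fri  1997: Sat (+1)  1998: Sun (+1)  1999: Mon (+1)  2000: Wed (+2) ✓
  2001: Thu (+1)  2002: Fri (+1)  2003: Sat (+1)  2004: Mon (+2)  2005: Tue (+1)
  2006: Wed (+1) ✓  2007: Thu (+1)  2008: Sat (+2)  2009: Sun (+1)  … (15 more years) …
  2025: Sat (+1)  2026: Sun (+1)  2027: Mon (+1)  2028: Wed (+2) ✓  2029: Thu (+1)
  2030: Fri (+1)  2031: Sat (+1)  2032: Mon (+2)  2033: Tue (+1)  2034: Wed (+1) ✓
  2035: Thu (+1)  2036: Sat (+2)  2037: Sun (+1)  2038: Mon (+1)
Wednesday years: 2000, 2006, 2017, 2023, 2028, 2034 — 6 in total.

6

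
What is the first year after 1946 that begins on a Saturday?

1949

Jan 1 advances by 2 weekdays after a leap year and by 1 after a common year.
1946: Jan 1 is Tuesday.
1947: Wednesday
1948: Thursday (leap)
1949: Saturday
1949 begins on a Saturday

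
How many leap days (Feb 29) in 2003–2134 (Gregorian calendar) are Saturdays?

4

Leap years in 2003–2134: 32 of them.
Feb 29 weekday advances by 5 (mod 7) from one leap year to the next four years later (or differs when a century non-leap intervenes).
Leap-day weekdays: 2004:Sun 2008:Fri 2012:Wed 2016:Mon 2020:Sat✓ 2024:Thu 2028:Tue 2032:Sun 2036:Fri 2040:Wed 2044:Mon 2048:Sat✓ 2052:Thu …(6 more)… 2080:Thu 2084:Tue 2088:Sun 2092:Fri 2096:Wed 2104:Fri 2108:Wed 2112:Mon 2116:Sat✓ 2120:Thu 2124:Tue 2128:Sun 2132:Fri
Saturday: 2020, 2048, 2076, 2116 → 4.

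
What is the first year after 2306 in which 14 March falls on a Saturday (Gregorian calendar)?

From one year to the next, a fixed date's weekday advances by 1, or by 2 when a Feb 29 lies between the two dates.
2306: March 14 is Wednesday.
2307: Thursday (+1)
2308: Saturday (+2)
14 March falls on a Saturday in 2308.

2308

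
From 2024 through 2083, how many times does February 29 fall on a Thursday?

Leap years in 2024–2083: 15 of them.
Feb 29 weekday advances by 5 (mod 7) from one leap year to the next four years later (or differs when a century non-leap intervenes).
Leap-day weekdays: 2024:Thu✓ 2028:Tue 2032:Sun 2036:Fri 2040:Wed 2044:Mon 2048:Sat 2052:Thu✓ 2056:Tue 2060:Sun 2064:Fri 2068:Wed 2072:Mon 2076:Sat 2080:Thu✓
Thursday: 2024, 2052, 2080 → 3.

3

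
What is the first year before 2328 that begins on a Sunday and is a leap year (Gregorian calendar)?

Jan 1 advances by 2 weekdays after a leap year and by 1 after a common year.
2328: Jan 1 is Sunday (leap).
2327: Saturday
2326: Friday
2325: Thursday
2324: Tuesday (leap)
2323: Monday
2322: Sunday
2321: Saturday
2320: Thursday (leap)
2319: Wednesday
2318: Tuesday
2317: Monday
2316: Saturday (leap)
2315: Friday
2314: Thursday
2313: Wednesday
2312: Monday (leap)
2311: Sunday
2310: Saturday
2309: Friday
2308: Wednesday (leap)
2307: Tuesday
2306: Monday
2305: Sunday
2304: Friday (leap)
2303: Thursday
2302: Wednesday
2301: Tuesday
2300: Monday
2299: Sunday
2298: Saturday
2297: Friday
2296: Wednesday (leap)
2295: Tuesday
2294: Monday
2293: Sunday
2292: Friday (leap)
2291: Thursday
2290: Wednesday
2289: Tuesday
2288: Sunday (leap)
2288 begins on a Sunday and is a leap year.

2288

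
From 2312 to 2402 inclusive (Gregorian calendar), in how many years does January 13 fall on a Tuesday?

13

Track January 13's weekday year by year (advancing +1, or +2 across a Feb 29):
  2312: Sat  2313: Mon (+2)  2314: Tue (+1) ✓  2315: Wed (+1)  2316: Thu (+1)
  2317: Sat (+2)  2318: Sun (+1)  2319: Mon (+1)  2320: Tue (+1) ✓  2321: Thu (+2)
  2322: Fri (+1)  2323: Sat (+1)  2324: Sun (+1)  2325: Tue (+2) ✓  … (63 more years) …
  2389: Fri (+2)  2390: Sat (+1)  2391: Sun (+1)  2392: Mon (+1)  2393: Wed (+2)
  2394: Thu (+1)  2395: Fri (+1)  2396: Sat (+1)  2397: Mon (+2)  2398: Tue (+1) ✓
  2399: Wed (+1)  2400: Thu (+1)  2401: Sat (+2)  2402: Sun (+1)
Tuesday years: 2314, 2320, 2325, 2331, 2342, 2348, 2353, 2359, 2370, 2376, 2381, 2387, 2398 — 13 in total.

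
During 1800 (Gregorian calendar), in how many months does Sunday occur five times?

A month of length L has five Sundays iff its first Sunday is on day ≤ L−28 (so day 1–3 in a 31-day month, 1–2 in a 30-day month, day 1 in a leap February).
Checking each month of 1800: Jan starts Wed (31d); Feb starts Sat (28d); Mar starts Sat (31d) ✓; Apr starts Tue (30d); May starts Thu (31d); Jun starts Sun (30d) ✓; Jul starts Tue (31d); Aug starts Fri (31d) ✓; Sep starts Mon (30d); Oct starts Wed (31d); Nov starts Sat (30d) ✓; Dec starts Mon (31d).
Five-Sunday months: March, June, August, November → 4.

4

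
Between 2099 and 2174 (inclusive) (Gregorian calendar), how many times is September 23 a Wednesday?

Track September 23's weekday year by year (advancing +1, or +2 across a Feb 29):
  2099: Wed ✓  2100: Thu (+1)  2101: Fri (+1)  2102: Sat (+1)  2103: Sun (+1)
  2104: Tue (+2)  2105: Wed (+1) ✓  2106: Thu (+1)  2107: Fri (+1)  2108: Sun (+2)
  2109: Mon (+1)  2110: Tue (+1)  2111: Wed (+1) ✓  2112: Fri (+2)  … (48 more years) …
  2161: Wed (+1) ✓  2162: Thu (+1)  2163: Fri (+1)  2164: Sun (+2)  2165: Mon (+1)
  2166: Tue (+1)  2167: Wed (+1) ✓  2168: Fri (+2)  2169: Sat (+1)  2170: Sun (+1)
  2171: Mon (+1)  2172: Wed (+2) ✓  2173: Thu (+1)  2174: Fri (+1)
Wednesday years: 2099, 2105, 2111, 2116, 2122, 2133, 2139, 2144, 2150, 2161, 2167, 2172 — 12 in total.

12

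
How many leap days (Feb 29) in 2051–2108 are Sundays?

Leap years in 2051–2108: 14 of them.
Feb 29 weekday advances by 5 (mod 7) from one leap year to the next four years later (or differs when a century non-leap intervenes).
Leap-day weekdays: 2052:Thu 2056:Tue 2060:Sun✓ 2064:Fri 2068:Wed 2072:Mon 2076:Sat 2080:Thu 2084:Tue 2088:Sun✓ 2092:Fri 2096:Wed 2104:Fri 2108:Wed
Sunday: 2060, 2088 → 2.

2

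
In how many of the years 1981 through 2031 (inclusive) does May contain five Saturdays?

22

May has 31 days; it has five Saturdays when Saturday falls among the first (month-length − 28) days — i.e. when May 1 is one of Saturday/Friday/Thursday.
May 1 by year: 1981:Fri✓ 1982:Sat✓ 1983:Sun 1984:Tue 1985:Wed 1986:Thu✓ 1987:Fri✓ 1988:Sun 1989:Mon 1990:Tue 1991:Wed 1992:Fri✓ 1993:Sat✓ 1994:Sun 1995:Mon …(21 more)… 2017:Mon 2018:Tue 2019:Wed 2020:Fri✓ 2021:Sat✓ 2022:Sun 2023:Mon 2024:Wed 2025:Thu✓ 2026:Fri✓ 2027:Sat✓ 2028:Mon 2029:Tue 2030:Wed 2031:Thu✓
Years with five Saturdays: 1981, 1982, 1986, 1987, 1992, 1993, 1997, 1998, 1999, 2003, 2004, 2008, 2009, 2010, 2014, 2015, 2020, 2021, 2025, 2026, 2027, 2031 → 22.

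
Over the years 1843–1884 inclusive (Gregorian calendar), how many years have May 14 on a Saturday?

5

Track May 14's weekday year by year (advancing +1, or +2 across a Feb 29):
  1843: Sun  1844: Tue (+2)  1845: Wed (+1)  1846: Thu (+1)  1847: Fri (+1)
  1848: Sun (+2)  1849: Mon (+1)  1850: Tue (+1)  1851: Wed (+1)  1852: Fri (+2)
  1853: Sat (+1) ✓  1854: Sun (+1)  1855: Mon (+1)  1856: Wed (+2)  … (14 more years) …
  1871: Sun (+1)  1872: Tue (+2)  1873: Wed (+1)  1874: Thu (+1)  1875: Fri (+1)
  1876: Sun (+2)  1877: Mon (+1)  1878: Tue (+1)  1879: Wed (+1)  1880: Fri (+2)
  1881: Sat (+1) ✓  1882: Sun (+1)  1883: Mon (+1)  1884: Wed (+2)
Saturday years: 1853, 1859, 1864, 1870, 1881 — 5 in total.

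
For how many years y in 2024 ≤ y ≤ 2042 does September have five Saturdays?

5

September has 30 days; it has five Saturdays when Saturday falls among the first (month-length − 28) days — i.e. when September 1 is one of Saturday/Friday.
September 1 by year: 2024:Sun 2025:Mon 2026:Tue 2027:Wed 2028:Fri✓ 2029:Sat✓ 2030:Sun 2031:Mon 2032:Wed 2033:Thu 2034:Fri✓ 2035:Sat✓ 2036:Mon 2037:Tue 2038:Wed 2039:Thu 2040:Sat✓ 2041:Sun 2042:Mon
Years with five Saturdays: 2028, 2029, 2034, 2035, 2040 → 5.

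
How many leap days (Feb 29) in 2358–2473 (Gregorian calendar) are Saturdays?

4

Leap years in 2358–2473: 29 of them.
Feb 29 weekday advances by 5 (mod 7) from one leap year to the next four years later (or differs when a century non-leap intervenes).
Leap-day weekdays: 2360:Mon 2364:Sat✓ 2368:Thu 2372:Tue 2376:Sun 2380:Fri 2384:Wed 2388:Mon 2392:Sat✓ 2396:Thu 2400:Tue 2404:Sun 2408:Fri …(3 more)… 2424:Thu 2428:Tue 2432:Sun 2436:Fri 2440:Wed 2444:Mon 2448:Sat✓ 2452:Thu 2456:Tue 2460:Sun 2464:Fri 2468:Wed 2472:Mon
Saturday: 2364, 2392, 2420, 2448 → 4.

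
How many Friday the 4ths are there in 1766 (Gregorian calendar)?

Check the 4th of each month of 1766: Jan 4: Sat, Feb 4: Tue, Mar 4: Tue, Apr 4: Fri, May 4: Sun, Jun 4: Wed, Jul 4: Fri, Aug 4: Mon, Sep 4: Thu, Oct 4: Sat, Nov 4: Tue, Dec 4: Thu.
Friday occurs in April, July — 2 months.

2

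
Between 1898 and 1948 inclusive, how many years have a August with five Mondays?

August has 31 days; it has five Mondays when Monday falls among the first (month-length − 28) days — i.e. when August 1 is one of Monday/Sunday/Saturday.
August 1 by year: 1898:Mon✓ 1899:Tue 1900:Wed 1901:Thu 1902:Fri 1903:Sat✓ 1904:Mon✓ 1905:Tue 1906:Wed 1907:Thu 1908:Sat✓ 1909:Sun✓ 1910:Mon✓ 1911:Tue 1912:Thu …(21 more)… 1934:Wed 1935:Thu 1936:Sat✓ 1937:Sun✓ 1938:Mon✓ 1939:Tue 1940:Thu 1941:Fri 1942:Sat✓ 1943:Sun✓ 1944:Tue 1945:Wed 1946:Thu 1947:Fri 1948:Sun✓
Years with five Mondays: 1898, 1903, 1904, 1908, 1909, 1910, 1914, 1915, 1920, 1921, 1925, 1926, 1927, 1931, 1932, 1936, 1937, 1938, 1942, 1943, 1948 → 21.

21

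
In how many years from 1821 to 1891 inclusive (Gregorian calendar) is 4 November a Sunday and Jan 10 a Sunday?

Check each year's weekday for 4 November and Jan 10:
  1821: Sun/Wed  1822: Mon/Thu  1823: Tue/Fri  1824: Thu/Sat  1825: Fri/Mon  1826: Sat/Tue  1827: Sun/Wed  1828: Tue/Thu  1829: Wed/Sat  1830: Thu/Sun  1831: Fri/Mon  1832: Sun/Tue  1833: Mon/Thu  1834: Tue/Fri  …(43 more)…  1878: Mon/Thu  1879: Tue/Fri  1880: Thu/Sat  1881: Fri/Mon  1882: Sat/Tue  1883: Sun/Wed  1884: Tue/Thu  1885: Wed/Sat  1886: Thu/Sun  1887: Fri/Mon  1888: Sun/Tue  1889: Mon/Thu  1890: Tue/Fri  1891: Wed/Sat
Both conditions hold in: no year — 0.

0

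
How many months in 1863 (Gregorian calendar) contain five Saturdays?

4

A month of length L has five Saturdays iff its first Saturday is on day ≤ L−28 (so day 1–3 in a 31-day month, 1–2 in a 30-day month, day 1 in a leap February).
Checking each month of 1863: Jan starts Thu (31d) ✓; Feb starts Sun (28d); Mar starts Sun (31d); Apr starts Wed (30d); May starts Fri (31d) ✓; Jun starts Mon (30d); Jul starts Wed (31d); Aug starts Sat (31d) ✓; Sep starts Tue (30d); Oct starts Thu (31d) ✓; Nov starts Sun (30d); Dec starts Tue (31d).
Five-Saturday months: January, May, August, October → 4.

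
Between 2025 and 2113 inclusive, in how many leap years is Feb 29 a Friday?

Leap years in 2025–2113: 21 of them.
Feb 29 weekday advances by 5 (mod 7) from one leap year to the next four years later (or differs when a century non-leap intervenes).
Leap-day weekdays: 2028:Tue 2032:Sun 2036:Fri✓ 2040:Wed 2044:Mon 2048:Sat 2052:Thu 2056:Tue 2060:Sun 2064:Fri✓ 2068:Wed 2072:Mon 2076:Sat 2080:Thu 2084:Tue 2088:Sun 2092:Fri✓ 2096:Wed 2104:Fri✓ 2108:Wed 2112:Mon
Friday: 2036, 2064, 2092, 2104 → 4.

4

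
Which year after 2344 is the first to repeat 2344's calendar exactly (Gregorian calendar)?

Two years share a calendar iff Jan 1 falls on the same weekday and both are leap or both are common. 2344: Jan 1 is Saturday, leap year.
2345: Jan 1 Monday, common
2346: Jan 1 Tuesday, common
2347: Jan 1 Wednesday, common
2348: Jan 1 Thursday, leap
2349: Jan 1 Saturday, common
2350: Jan 1 Sunday, common
2351: Jan 1 Monday, common
2352: Jan 1 Tuesday, leap
2353: Jan 1 Thursday, common
2354: Jan 1 Friday, common
2355: Jan 1 Saturday, common
2356: Jan 1 Sunday, leap
2357: Jan 1 Tuesday, common
2358: Jan 1 Wednesday, common
2359: Jan 1 Thursday, common
2360: Jan 1 Friday, leap
2361: Jan 1 Sunday, common
2362: Jan 1 Monday, common
2363: Jan 1 Tuesday, common
2364: Jan 1 Wednesday, leap
2365: Jan 1 Friday, common
2366: Jan 1 Saturday, common
2367: Jan 1 Sunday, common
2368: Jan 1 Monday, leap
2369: Jan 1 Wednesday, common
2370: Jan 1 Thursday, common
2371: Jan 1 Friday, common
2372: Jan 1 Saturday, leap
2372 matches on both conditions.

2372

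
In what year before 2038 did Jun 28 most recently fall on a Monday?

2032

From one year to the next, a fixed date's weekday advances by 1, or by 2 when a Feb 29 lies between the two dates.
2038: June 28 is Monday.
2037: Sunday (−1)
2036: Saturday (−1)
2035: Thursday (−2)
2034: Wednesday (−1)
2033: Tuesday (−1)
2032: Monday (−1)
Jun 28 falls on a Monday in 2032.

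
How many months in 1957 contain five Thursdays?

A month of length L has five Thursdays iff its first Thursday is on day ≤ L−28 (so day 1–3 in a 31-day month, 1–2 in a 30-day month, day 1 in a leap February).
Checking each month of 1957: Jan starts Tue (31d) ✓; Feb starts Fri (28d); Mar starts Fri (31d); Apr starts Mon (30d); May starts Wed (31d) ✓; Jun starts Sat (30d); Jul starts Mon (31d); Aug starts Thu (31d) ✓; Sep starts Sun (30d); Oct starts Tue (31d) ✓; Nov starts Fri (30d); Dec starts Sun (31d).
Five-Thursday months: January, May, August, October → 4.

4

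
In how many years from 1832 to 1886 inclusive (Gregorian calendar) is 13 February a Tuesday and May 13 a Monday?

Check each year's weekday for 13 February and May 13:
  1832: Mon/Sun  1833: Wed/Mon  1834: Thu/Tue  1835: Fri/Wed  1836: Sat/Fri  1837: Mon/Sat  1838: Tue/Sun  1839: Wed/Mon  1840: Thu/Wed  1841: Sat/Thu  1842: Sun/Fri  1843: Mon/Sat  1844: Tue/Mon ✓  1845: Thu/Tue  …(27 more)…  1873: Thu/Tue  1874: Fri/Wed  1875: Sat/Thu  1876: Sun/Sat  1877: Tue/Sun  1878: Wed/Mon  1879: Thu/Tue  1880: Fri/Thu  1881: Sun/Fri  1882: Mon/Sat  1883: Tue/Sun  1884: Wed/Tue  1885: Fri/Wed  1886: Sat/Thu
Both conditions hold in: 1844, 1872 — 2.

2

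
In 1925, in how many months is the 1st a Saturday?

Check the 1st of each month of 1925: Jan 1: Thu, Feb 1: Sun, Mar 1: Sun, Apr 1: Wed, May 1: Fri, Jun 1: Mon, Jul 1: Wed, Aug 1: Sat, Sep 1: Tue, Oct 1: Thu, Nov 1: Sun, Dec 1: Tue.
Saturday occurs in August — 1 month.

1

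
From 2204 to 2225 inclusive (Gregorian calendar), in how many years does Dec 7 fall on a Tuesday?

3

Track Dec 7's weekday year by year (advancing +1, or +2 across a Feb 29):
  2204: Fri  2205: Sat (+1)  2206: Sun (+1)  2207: Mon (+1)  2208: Wed (+2)
  2209: Thu (+1)  2210: Fri (+1)  2211: Sat (+1)  2212: Mon (+2)  2213: Tue (+1) ✓
  2214: Wed (+1)  2215: Thu (+1)  2216: Sat (+2)  2217: Sun (+1)  2218: Mon (+1)
  2219: Tue (+1) ✓  2220: Thu (+2)  2221: Fri (+1)  2222: Sat (+1)  2223: Sun (+1)
  2224: Tue (+2) ✓  2225: Wed (+1)
Tuesday years: 2213, 2219, 2224 — 3 in total.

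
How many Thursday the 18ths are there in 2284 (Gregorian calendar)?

2

Check the 18th of each month of 2284: Jan 18: Fri, Feb 18: Mon, Mar 18: Tue, Apr 18: Fri, May 18: Sun, Jun 18: Wed, Jul 18: Fri, Aug 18: Mon, Sep 18: Thu, Oct 18: Sat, Nov 18: Tue, Dec 18: Thu.
Thursday occurs in September, December — 2 months.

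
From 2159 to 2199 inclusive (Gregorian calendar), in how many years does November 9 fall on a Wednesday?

6

Track November 9's weekday year by year (advancing +1, or +2 across a Feb 29):
  2159: Fri  2160: Sun (+2)  2161: Mon (+1)  2162: Tue (+1)  2163: Wed (+1) ✓
  2164: Fri (+2)  2165: Sat (+1)  2166: Sun (+1)  2167: Mon (+1)  2168: Wed (+2) ✓
  2169: Thu (+1)  2170: Fri (+1)  2171: Sat (+1)  2172: Mon (+2)  … (13 more years) …
  2186: Thu (+1)  2187: Fri (+1)  2188: Sun (+2)  2189: Mon (+1)  2190: Tue (+1)
  2191: Wed (+1) ✓  2192: Fri (+2)  2193: Sat (+1)  2194: Sun (+1)  2195: Mon (+1)
  2196: Wed (+2) ✓  2197: Thu (+1)  2198: Fri (+1)  2199: Sat (+1)
Wednesday years: 2163, 2168, 2174, 2185, 2191, 2196 — 6 in total.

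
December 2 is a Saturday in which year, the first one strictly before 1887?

From one year to the next, a fixed date's weekday advances by 1, or by 2 when a Feb 29 lies between the two dates.
1887: December 2 is Friday.
1886: Thursday (−1)
1885: Wednesday (−1)
1884: Tuesday (−1)
1883: Sunday (−2)
1882: Saturday (−1)
December 2 falls on a Saturday in 1882.

1882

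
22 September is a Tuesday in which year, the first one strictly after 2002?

2009

From one year to the next, a fixed date's weekday advances by 1, or by 2 when a Feb 29 lies between the two dates.
2002: September 22 is Sunday.
2003: Monday (+1)
2004: Wednesday (+2)
2005: Thursday (+1)
2006: Friday (+1)
2007: Saturday (+1)
2008: Monday (+2)
2009: Tuesday (+1)
22 September falls on a Tuesday in 2009.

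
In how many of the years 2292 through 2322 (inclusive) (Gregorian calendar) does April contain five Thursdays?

8

April has 30 days; it has five Thursdays when Thursday falls among the first (month-length − 28) days — i.e. when April 1 is one of Thursday/Wednesday.
April 1 by year: 2292:Fri 2293:Sat 2294:Sun 2295:Mon 2296:Wed✓ 2297:Thu✓ 2298:Fri 2299:Sat 2300:Sun 2301:Mon 2302:Tue 2303:Wed✓ 2304:Fri 2305:Sat 2306:Sun 2307:Mon 2308:Wed✓ 2309:Thu✓ 2310:Fri 2311:Sat 2312:Mon 2313:Tue 2314:Wed✓ 2315:Thu✓ 2316:Sat 2317:Sun 2318:Mon 2319:Tue 2320:Thu✓ 2321:Fri 2322:Sat
Years with five Thursdays: 2296, 2297, 2303, 2308, 2309, 2314, 2315, 2320 → 8.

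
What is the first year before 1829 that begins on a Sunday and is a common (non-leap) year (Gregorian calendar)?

1826

Jan 1 advances by 2 weekdays after a leap year and by 1 after a common year.
1829: Jan 1 is Thursday.
1828: Tuesday (leap)
1827: Monday
1826: Sunday
1826 begins on a Sunday and is a common year.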